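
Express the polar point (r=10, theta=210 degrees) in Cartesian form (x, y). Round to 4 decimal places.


x = 10 * cos(210) = -8.6603
y = 10 * sin(210) = -5

(-8.6603, -5)


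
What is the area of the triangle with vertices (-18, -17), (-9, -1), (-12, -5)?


Area = |x1(y2-y3) + x2(y3-y1) + x3(y1-y2)| / 2
= |-18*(-1--5) + -9*(-5--17) + -12*(-17--1)| / 2
= 6

6


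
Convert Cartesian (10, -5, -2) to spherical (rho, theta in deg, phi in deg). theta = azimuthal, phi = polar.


rho = sqrt(10^2 + (-5)^2 + (-2)^2) = 11.3578
theta = atan2(-5, 10) = 333.4349 deg
phi = acos(-2/11.3578) = 100.1421 deg

rho = 11.3578, theta = 333.4349 deg, phi = 100.1421 deg


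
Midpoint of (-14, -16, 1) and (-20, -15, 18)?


Midpoint = ((-14+-20)/2, (-16+-15)/2, (1+18)/2) = (-17, -15.5, 9.5)

(-17, -15.5, 9.5)


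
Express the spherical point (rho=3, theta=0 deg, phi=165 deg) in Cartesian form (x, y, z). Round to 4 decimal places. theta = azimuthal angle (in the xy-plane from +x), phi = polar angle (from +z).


x = 3 * sin(165) * cos(0) = 0.7765
y = 3 * sin(165) * sin(0) = 0
z = 3 * cos(165) = -2.8978

(0.7765, 0, -2.8978)


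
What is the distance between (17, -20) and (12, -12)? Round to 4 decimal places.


d = sqrt((12-17)^2 + (-12--20)^2) = 9.434

9.434


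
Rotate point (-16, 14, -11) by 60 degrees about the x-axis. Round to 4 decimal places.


x' = -16
y' = 14*cos(60) - -11*sin(60) = 16.5263
z' = 14*sin(60) + -11*cos(60) = 6.6244

(-16, 16.5263, 6.6244)


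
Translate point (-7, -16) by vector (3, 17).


Translation: (x+dx, y+dy) = (-7+3, -16+17) = (-4, 1)

(-4, 1)


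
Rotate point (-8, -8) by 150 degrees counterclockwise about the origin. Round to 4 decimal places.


x' = -8*cos(150) - -8*sin(150) = 10.9282
y' = -8*sin(150) + -8*cos(150) = 2.9282

(10.9282, 2.9282)


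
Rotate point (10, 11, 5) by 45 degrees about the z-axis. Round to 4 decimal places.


x' = 10*cos(45) - 11*sin(45) = -0.7071
y' = 10*sin(45) + 11*cos(45) = 14.8492
z' = 5

(-0.7071, 14.8492, 5)


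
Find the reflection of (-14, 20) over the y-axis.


Reflection across y-axis: (x, y) -> (-x, y)
(-14, 20) -> (14, 20)

(14, 20)


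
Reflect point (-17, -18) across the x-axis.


Reflection across x-axis: (x, y) -> (x, -y)
(-17, -18) -> (-17, 18)

(-17, 18)


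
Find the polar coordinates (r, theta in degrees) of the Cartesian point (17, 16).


r = sqrt(17^2 + 16^2) = 23.3452
theta = atan2(16, 17) = 43.2643 degrees

r = 23.3452, theta = 43.2643 degrees


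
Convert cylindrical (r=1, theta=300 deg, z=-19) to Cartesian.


x = 1 * cos(300) = 0.5
y = 1 * sin(300) = -0.866
z = -19

(0.5, -0.866, -19)


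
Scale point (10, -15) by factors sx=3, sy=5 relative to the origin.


Scaling: (x*sx, y*sy) = (10*3, -15*5) = (30, -75)

(30, -75)


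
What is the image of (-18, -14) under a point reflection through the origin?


Reflection through origin: (x, y) -> (-x, -y)
(-18, -14) -> (18, 14)

(18, 14)


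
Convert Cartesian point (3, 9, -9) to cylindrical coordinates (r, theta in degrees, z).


r = sqrt(3^2 + 9^2) = 9.4868
theta = atan2(9, 3) = 71.5651 deg
z = -9

r = 9.4868, theta = 71.5651 deg, z = -9


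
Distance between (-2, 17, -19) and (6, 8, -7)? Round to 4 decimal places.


d = sqrt((6--2)^2 + (8-17)^2 + (-7--19)^2) = 17

17


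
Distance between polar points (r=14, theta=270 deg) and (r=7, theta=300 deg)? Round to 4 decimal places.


d = sqrt(r1^2 + r2^2 - 2*r1*r2*cos(t2-t1))
d = sqrt(14^2 + 7^2 - 2*14*7*cos(300-270)) = 8.6752

8.6752


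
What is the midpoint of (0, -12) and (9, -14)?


Midpoint = ((0+9)/2, (-12+-14)/2) = (4.5, -13)

(4.5, -13)


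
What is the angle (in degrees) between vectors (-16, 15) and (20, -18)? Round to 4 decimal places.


dot = -16*20 + 15*-18 = -590
|u| = 21.9317, |v| = 26.9072
cos(angle) = -0.9998
angle = 178.8348 degrees

178.8348 degrees


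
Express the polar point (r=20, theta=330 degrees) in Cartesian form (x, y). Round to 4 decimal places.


x = 20 * cos(330) = 17.3205
y = 20 * sin(330) = -10

(17.3205, -10)


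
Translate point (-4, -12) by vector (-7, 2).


Translation: (x+dx, y+dy) = (-4+-7, -12+2) = (-11, -10)

(-11, -10)


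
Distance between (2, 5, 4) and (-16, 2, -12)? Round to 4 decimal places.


d = sqrt((-16-2)^2 + (2-5)^2 + (-12-4)^2) = 24.2693

24.2693


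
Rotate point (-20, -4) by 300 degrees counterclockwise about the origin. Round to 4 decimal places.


x' = -20*cos(300) - -4*sin(300) = -13.4641
y' = -20*sin(300) + -4*cos(300) = 15.3205

(-13.4641, 15.3205)


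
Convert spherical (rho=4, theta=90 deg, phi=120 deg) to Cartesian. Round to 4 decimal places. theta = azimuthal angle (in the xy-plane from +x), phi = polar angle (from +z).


x = 4 * sin(120) * cos(90) = 0
y = 4 * sin(120) * sin(90) = 3.4641
z = 4 * cos(120) = -2

(0, 3.4641, -2)


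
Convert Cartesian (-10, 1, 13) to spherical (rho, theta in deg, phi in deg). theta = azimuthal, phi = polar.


rho = sqrt((-10)^2 + 1^2 + 13^2) = 16.4317
theta = atan2(1, -10) = 174.2894 deg
phi = acos(13/16.4317) = 37.7064 deg

rho = 16.4317, theta = 174.2894 deg, phi = 37.7064 deg


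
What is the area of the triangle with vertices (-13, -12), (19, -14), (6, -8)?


Area = |x1(y2-y3) + x2(y3-y1) + x3(y1-y2)| / 2
= |-13*(-14--8) + 19*(-8--12) + 6*(-12--14)| / 2
= 83

83


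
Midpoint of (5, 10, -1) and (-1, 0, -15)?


Midpoint = ((5+-1)/2, (10+0)/2, (-1+-15)/2) = (2, 5, -8)

(2, 5, -8)


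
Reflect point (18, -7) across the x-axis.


Reflection across x-axis: (x, y) -> (x, -y)
(18, -7) -> (18, 7)

(18, 7)


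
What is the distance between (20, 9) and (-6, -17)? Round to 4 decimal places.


d = sqrt((-6-20)^2 + (-17-9)^2) = 36.7696

36.7696


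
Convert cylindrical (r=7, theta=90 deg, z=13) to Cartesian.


x = 7 * cos(90) = 0
y = 7 * sin(90) = 7
z = 13

(0, 7, 13)


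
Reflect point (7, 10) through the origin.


Reflection through origin: (x, y) -> (-x, -y)
(7, 10) -> (-7, -10)

(-7, -10)


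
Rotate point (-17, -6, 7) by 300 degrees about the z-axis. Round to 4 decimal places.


x' = -17*cos(300) - -6*sin(300) = -13.6962
y' = -17*sin(300) + -6*cos(300) = 11.7224
z' = 7

(-13.6962, 11.7224, 7)


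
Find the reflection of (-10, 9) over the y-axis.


Reflection across y-axis: (x, y) -> (-x, y)
(-10, 9) -> (10, 9)

(10, 9)


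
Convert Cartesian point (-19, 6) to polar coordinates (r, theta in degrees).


r = sqrt((-19)^2 + 6^2) = 19.9249
theta = atan2(6, -19) = 162.4744 degrees

r = 19.9249, theta = 162.4744 degrees


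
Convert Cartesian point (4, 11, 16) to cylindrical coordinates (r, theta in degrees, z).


r = sqrt(4^2 + 11^2) = 11.7047
theta = atan2(11, 4) = 70.0169 deg
z = 16

r = 11.7047, theta = 70.0169 deg, z = 16


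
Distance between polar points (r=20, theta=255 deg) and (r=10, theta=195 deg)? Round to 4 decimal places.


d = sqrt(r1^2 + r2^2 - 2*r1*r2*cos(t2-t1))
d = sqrt(20^2 + 10^2 - 2*20*10*cos(195-255)) = 17.3205

17.3205


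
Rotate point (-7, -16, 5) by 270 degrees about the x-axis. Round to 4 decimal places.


x' = -7
y' = -16*cos(270) - 5*sin(270) = 5
z' = -16*sin(270) + 5*cos(270) = 16

(-7, 5, 16)


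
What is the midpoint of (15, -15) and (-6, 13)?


Midpoint = ((15+-6)/2, (-15+13)/2) = (4.5, -1)

(4.5, -1)


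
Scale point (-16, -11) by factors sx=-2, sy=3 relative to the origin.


Scaling: (x*sx, y*sy) = (-16*-2, -11*3) = (32, -33)

(32, -33)


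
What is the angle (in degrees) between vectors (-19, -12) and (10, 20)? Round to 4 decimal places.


dot = -19*10 + -12*20 = -430
|u| = 22.4722, |v| = 22.3607
cos(angle) = -0.8557
angle = 148.8407 degrees

148.8407 degrees


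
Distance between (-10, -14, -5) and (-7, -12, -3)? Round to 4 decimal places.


d = sqrt((-7--10)^2 + (-12--14)^2 + (-3--5)^2) = 4.1231

4.1231


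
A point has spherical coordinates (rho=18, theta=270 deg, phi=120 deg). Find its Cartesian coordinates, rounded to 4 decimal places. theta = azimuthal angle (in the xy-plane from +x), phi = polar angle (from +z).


x = 18 * sin(120) * cos(270) = 0
y = 18 * sin(120) * sin(270) = -15.5885
z = 18 * cos(120) = -9

(0, -15.5885, -9)


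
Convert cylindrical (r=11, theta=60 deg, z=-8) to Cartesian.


x = 11 * cos(60) = 5.5
y = 11 * sin(60) = 9.5263
z = -8

(5.5, 9.5263, -8)


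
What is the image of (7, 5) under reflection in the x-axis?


Reflection across x-axis: (x, y) -> (x, -y)
(7, 5) -> (7, -5)

(7, -5)


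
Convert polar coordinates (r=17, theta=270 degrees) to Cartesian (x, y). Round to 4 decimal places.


x = 17 * cos(270) = 0
y = 17 * sin(270) = -17

(0, -17)


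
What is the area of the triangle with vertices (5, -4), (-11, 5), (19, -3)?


Area = |x1(y2-y3) + x2(y3-y1) + x3(y1-y2)| / 2
= |5*(5--3) + -11*(-3--4) + 19*(-4-5)| / 2
= 71

71


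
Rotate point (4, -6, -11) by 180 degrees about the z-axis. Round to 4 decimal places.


x' = 4*cos(180) - -6*sin(180) = -4
y' = 4*sin(180) + -6*cos(180) = 6
z' = -11

(-4, 6, -11)


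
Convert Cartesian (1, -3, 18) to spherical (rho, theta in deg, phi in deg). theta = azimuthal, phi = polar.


rho = sqrt(1^2 + (-3)^2 + 18^2) = 18.2757
theta = atan2(-3, 1) = 288.4349 deg
phi = acos(18/18.2757) = 9.9642 deg

rho = 18.2757, theta = 288.4349 deg, phi = 9.9642 deg


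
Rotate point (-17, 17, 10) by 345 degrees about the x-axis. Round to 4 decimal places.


x' = -17
y' = 17*cos(345) - 10*sin(345) = 19.0089
z' = 17*sin(345) + 10*cos(345) = 5.2593

(-17, 19.0089, 5.2593)


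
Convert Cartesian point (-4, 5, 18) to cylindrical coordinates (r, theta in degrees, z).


r = sqrt((-4)^2 + 5^2) = 6.4031
theta = atan2(5, -4) = 128.6598 deg
z = 18

r = 6.4031, theta = 128.6598 deg, z = 18


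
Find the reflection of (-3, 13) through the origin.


Reflection through origin: (x, y) -> (-x, -y)
(-3, 13) -> (3, -13)

(3, -13)


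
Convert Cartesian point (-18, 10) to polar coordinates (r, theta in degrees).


r = sqrt((-18)^2 + 10^2) = 20.5913
theta = atan2(10, -18) = 150.9454 degrees

r = 20.5913, theta = 150.9454 degrees


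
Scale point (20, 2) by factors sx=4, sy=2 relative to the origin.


Scaling: (x*sx, y*sy) = (20*4, 2*2) = (80, 4)

(80, 4)


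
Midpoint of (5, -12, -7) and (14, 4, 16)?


Midpoint = ((5+14)/2, (-12+4)/2, (-7+16)/2) = (9.5, -4, 4.5)

(9.5, -4, 4.5)


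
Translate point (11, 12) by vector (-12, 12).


Translation: (x+dx, y+dy) = (11+-12, 12+12) = (-1, 24)

(-1, 24)


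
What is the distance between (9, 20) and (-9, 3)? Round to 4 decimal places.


d = sqrt((-9-9)^2 + (3-20)^2) = 24.7588

24.7588


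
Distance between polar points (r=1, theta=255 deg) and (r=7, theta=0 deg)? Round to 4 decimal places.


d = sqrt(r1^2 + r2^2 - 2*r1*r2*cos(t2-t1))
d = sqrt(1^2 + 7^2 - 2*1*7*cos(0-255)) = 7.3228

7.3228


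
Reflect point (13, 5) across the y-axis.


Reflection across y-axis: (x, y) -> (-x, y)
(13, 5) -> (-13, 5)

(-13, 5)


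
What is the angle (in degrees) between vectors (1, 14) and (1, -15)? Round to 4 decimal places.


dot = 1*1 + 14*-15 = -209
|u| = 14.0357, |v| = 15.0333
cos(angle) = -0.9905
angle = 172.1003 degrees

172.1003 degrees


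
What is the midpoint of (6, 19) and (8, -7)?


Midpoint = ((6+8)/2, (19+-7)/2) = (7, 6)

(7, 6)


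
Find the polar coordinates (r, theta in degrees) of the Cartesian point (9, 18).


r = sqrt(9^2 + 18^2) = 20.1246
theta = atan2(18, 9) = 63.4349 degrees

r = 20.1246, theta = 63.4349 degrees


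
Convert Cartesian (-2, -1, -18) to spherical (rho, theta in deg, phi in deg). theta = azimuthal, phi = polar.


rho = sqrt((-2)^2 + (-1)^2 + (-18)^2) = 18.1384
theta = atan2(-1, -2) = 206.5651 deg
phi = acos(-18/18.1384) = 172.9187 deg

rho = 18.1384, theta = 206.5651 deg, phi = 172.9187 deg


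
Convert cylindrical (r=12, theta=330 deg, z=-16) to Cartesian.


x = 12 * cos(330) = 10.3923
y = 12 * sin(330) = -6
z = -16

(10.3923, -6, -16)


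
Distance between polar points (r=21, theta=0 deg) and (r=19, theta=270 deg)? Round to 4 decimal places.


d = sqrt(r1^2 + r2^2 - 2*r1*r2*cos(t2-t1))
d = sqrt(21^2 + 19^2 - 2*21*19*cos(270-0)) = 28.3196

28.3196


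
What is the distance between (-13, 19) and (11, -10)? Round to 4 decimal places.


d = sqrt((11--13)^2 + (-10-19)^2) = 37.6431

37.6431


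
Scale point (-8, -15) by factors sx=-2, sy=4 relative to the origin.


Scaling: (x*sx, y*sy) = (-8*-2, -15*4) = (16, -60)

(16, -60)


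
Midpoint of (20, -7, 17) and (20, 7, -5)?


Midpoint = ((20+20)/2, (-7+7)/2, (17+-5)/2) = (20, 0, 6)

(20, 0, 6)


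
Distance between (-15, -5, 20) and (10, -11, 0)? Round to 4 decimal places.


d = sqrt((10--15)^2 + (-11--5)^2 + (0-20)^2) = 32.573

32.573


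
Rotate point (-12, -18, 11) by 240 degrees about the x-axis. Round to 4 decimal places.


x' = -12
y' = -18*cos(240) - 11*sin(240) = 18.5263
z' = -18*sin(240) + 11*cos(240) = 10.0885

(-12, 18.5263, 10.0885)


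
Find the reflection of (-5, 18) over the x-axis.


Reflection across x-axis: (x, y) -> (x, -y)
(-5, 18) -> (-5, -18)

(-5, -18)


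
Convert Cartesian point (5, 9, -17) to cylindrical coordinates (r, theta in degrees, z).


r = sqrt(5^2 + 9^2) = 10.2956
theta = atan2(9, 5) = 60.9454 deg
z = -17

r = 10.2956, theta = 60.9454 deg, z = -17


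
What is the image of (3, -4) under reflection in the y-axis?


Reflection across y-axis: (x, y) -> (-x, y)
(3, -4) -> (-3, -4)

(-3, -4)


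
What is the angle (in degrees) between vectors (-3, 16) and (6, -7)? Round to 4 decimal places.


dot = -3*6 + 16*-7 = -130
|u| = 16.2788, |v| = 9.2195
cos(angle) = -0.8662
angle = 150.0184 degrees

150.0184 degrees


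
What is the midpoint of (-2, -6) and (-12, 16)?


Midpoint = ((-2+-12)/2, (-6+16)/2) = (-7, 5)

(-7, 5)


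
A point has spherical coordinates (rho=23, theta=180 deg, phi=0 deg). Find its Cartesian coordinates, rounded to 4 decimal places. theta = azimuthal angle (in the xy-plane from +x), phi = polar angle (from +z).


x = 23 * sin(0) * cos(180) = 0
y = 23 * sin(0) * sin(180) = 0
z = 23 * cos(0) = 23

(0, 0, 23)


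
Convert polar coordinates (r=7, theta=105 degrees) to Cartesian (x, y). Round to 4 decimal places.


x = 7 * cos(105) = -1.8117
y = 7 * sin(105) = 6.7615

(-1.8117, 6.7615)


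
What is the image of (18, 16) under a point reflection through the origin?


Reflection through origin: (x, y) -> (-x, -y)
(18, 16) -> (-18, -16)

(-18, -16)


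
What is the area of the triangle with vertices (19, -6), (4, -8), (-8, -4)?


Area = |x1(y2-y3) + x2(y3-y1) + x3(y1-y2)| / 2
= |19*(-8--4) + 4*(-4--6) + -8*(-6--8)| / 2
= 42

42


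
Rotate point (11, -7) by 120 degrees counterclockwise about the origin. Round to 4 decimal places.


x' = 11*cos(120) - -7*sin(120) = 0.5622
y' = 11*sin(120) + -7*cos(120) = 13.0263

(0.5622, 13.0263)


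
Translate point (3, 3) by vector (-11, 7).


Translation: (x+dx, y+dy) = (3+-11, 3+7) = (-8, 10)

(-8, 10)


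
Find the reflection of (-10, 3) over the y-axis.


Reflection across y-axis: (x, y) -> (-x, y)
(-10, 3) -> (10, 3)

(10, 3)


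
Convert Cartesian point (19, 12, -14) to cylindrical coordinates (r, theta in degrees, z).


r = sqrt(19^2 + 12^2) = 22.4722
theta = atan2(12, 19) = 32.2756 deg
z = -14

r = 22.4722, theta = 32.2756 deg, z = -14


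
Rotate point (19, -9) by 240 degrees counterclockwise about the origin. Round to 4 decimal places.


x' = 19*cos(240) - -9*sin(240) = -17.2942
y' = 19*sin(240) + -9*cos(240) = -11.9545

(-17.2942, -11.9545)


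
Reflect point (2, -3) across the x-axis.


Reflection across x-axis: (x, y) -> (x, -y)
(2, -3) -> (2, 3)

(2, 3)


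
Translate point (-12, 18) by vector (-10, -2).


Translation: (x+dx, y+dy) = (-12+-10, 18+-2) = (-22, 16)

(-22, 16)


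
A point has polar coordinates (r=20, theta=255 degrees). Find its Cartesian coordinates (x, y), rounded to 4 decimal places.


x = 20 * cos(255) = -5.1764
y = 20 * sin(255) = -19.3185

(-5.1764, -19.3185)


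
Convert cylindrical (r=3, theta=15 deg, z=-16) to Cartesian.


x = 3 * cos(15) = 2.8978
y = 3 * sin(15) = 0.7765
z = -16

(2.8978, 0.7765, -16)


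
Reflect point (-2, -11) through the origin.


Reflection through origin: (x, y) -> (-x, -y)
(-2, -11) -> (2, 11)

(2, 11)


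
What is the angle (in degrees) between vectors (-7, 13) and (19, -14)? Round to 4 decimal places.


dot = -7*19 + 13*-14 = -315
|u| = 14.7648, |v| = 23.6008
cos(angle) = -0.904
angle = 154.6851 degrees

154.6851 degrees


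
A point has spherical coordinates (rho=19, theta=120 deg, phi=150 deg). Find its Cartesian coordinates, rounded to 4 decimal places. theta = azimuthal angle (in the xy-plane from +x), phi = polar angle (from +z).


x = 19 * sin(150) * cos(120) = -4.75
y = 19 * sin(150) * sin(120) = 8.2272
z = 19 * cos(150) = -16.4545

(-4.75, 8.2272, -16.4545)


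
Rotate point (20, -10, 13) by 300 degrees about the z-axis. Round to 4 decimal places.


x' = 20*cos(300) - -10*sin(300) = 1.3397
y' = 20*sin(300) + -10*cos(300) = -22.3205
z' = 13

(1.3397, -22.3205, 13)


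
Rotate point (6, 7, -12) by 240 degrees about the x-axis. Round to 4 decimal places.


x' = 6
y' = 7*cos(240) - -12*sin(240) = -13.8923
z' = 7*sin(240) + -12*cos(240) = -0.0622

(6, -13.8923, -0.0622)


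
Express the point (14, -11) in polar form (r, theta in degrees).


r = sqrt(14^2 + (-11)^2) = 17.8045
theta = atan2(-11, 14) = 321.8428 degrees

r = 17.8045, theta = 321.8428 degrees


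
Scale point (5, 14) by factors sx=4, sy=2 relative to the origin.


Scaling: (x*sx, y*sy) = (5*4, 14*2) = (20, 28)

(20, 28)


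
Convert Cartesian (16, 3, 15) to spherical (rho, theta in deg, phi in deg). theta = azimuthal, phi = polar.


rho = sqrt(16^2 + 3^2 + 15^2) = 22.1359
theta = atan2(3, 16) = 10.6197 deg
phi = acos(15/22.1359) = 47.3412 deg

rho = 22.1359, theta = 10.6197 deg, phi = 47.3412 deg


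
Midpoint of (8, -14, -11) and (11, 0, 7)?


Midpoint = ((8+11)/2, (-14+0)/2, (-11+7)/2) = (9.5, -7, -2)

(9.5, -7, -2)


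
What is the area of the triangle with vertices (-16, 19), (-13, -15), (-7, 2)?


Area = |x1(y2-y3) + x2(y3-y1) + x3(y1-y2)| / 2
= |-16*(-15-2) + -13*(2-19) + -7*(19--15)| / 2
= 127.5

127.5


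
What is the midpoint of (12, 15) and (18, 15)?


Midpoint = ((12+18)/2, (15+15)/2) = (15, 15)

(15, 15)


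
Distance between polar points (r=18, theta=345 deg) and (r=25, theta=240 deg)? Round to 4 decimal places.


d = sqrt(r1^2 + r2^2 - 2*r1*r2*cos(t2-t1))
d = sqrt(18^2 + 25^2 - 2*18*25*cos(240-345)) = 34.3793

34.3793


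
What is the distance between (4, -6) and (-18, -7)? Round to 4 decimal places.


d = sqrt((-18-4)^2 + (-7--6)^2) = 22.0227

22.0227


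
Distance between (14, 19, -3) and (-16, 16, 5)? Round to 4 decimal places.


d = sqrt((-16-14)^2 + (16-19)^2 + (5--3)^2) = 31.1929

31.1929


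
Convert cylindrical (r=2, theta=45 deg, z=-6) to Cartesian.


x = 2 * cos(45) = 1.4142
y = 2 * sin(45) = 1.4142
z = -6

(1.4142, 1.4142, -6)


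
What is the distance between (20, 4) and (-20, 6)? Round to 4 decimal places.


d = sqrt((-20-20)^2 + (6-4)^2) = 40.05

40.05


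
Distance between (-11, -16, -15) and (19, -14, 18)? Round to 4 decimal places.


d = sqrt((19--11)^2 + (-14--16)^2 + (18--15)^2) = 44.643

44.643


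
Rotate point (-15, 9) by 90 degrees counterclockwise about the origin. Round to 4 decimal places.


x' = -15*cos(90) - 9*sin(90) = -9
y' = -15*sin(90) + 9*cos(90) = -15

(-9, -15)


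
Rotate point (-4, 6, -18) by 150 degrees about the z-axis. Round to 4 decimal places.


x' = -4*cos(150) - 6*sin(150) = 0.4641
y' = -4*sin(150) + 6*cos(150) = -7.1962
z' = -18

(0.4641, -7.1962, -18)


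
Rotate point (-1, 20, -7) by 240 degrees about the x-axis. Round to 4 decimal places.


x' = -1
y' = 20*cos(240) - -7*sin(240) = -16.0622
z' = 20*sin(240) + -7*cos(240) = -13.8205

(-1, -16.0622, -13.8205)


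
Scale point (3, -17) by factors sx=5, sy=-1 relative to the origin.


Scaling: (x*sx, y*sy) = (3*5, -17*-1) = (15, 17)

(15, 17)


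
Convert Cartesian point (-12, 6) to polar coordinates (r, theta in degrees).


r = sqrt((-12)^2 + 6^2) = 13.4164
theta = atan2(6, -12) = 153.4349 degrees

r = 13.4164, theta = 153.4349 degrees


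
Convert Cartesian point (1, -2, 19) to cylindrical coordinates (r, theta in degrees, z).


r = sqrt(1^2 + (-2)^2) = 2.2361
theta = atan2(-2, 1) = 296.5651 deg
z = 19

r = 2.2361, theta = 296.5651 deg, z = 19


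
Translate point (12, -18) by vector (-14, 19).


Translation: (x+dx, y+dy) = (12+-14, -18+19) = (-2, 1)

(-2, 1)


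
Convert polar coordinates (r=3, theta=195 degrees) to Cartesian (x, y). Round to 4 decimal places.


x = 3 * cos(195) = -2.8978
y = 3 * sin(195) = -0.7765

(-2.8978, -0.7765)


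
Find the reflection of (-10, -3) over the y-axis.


Reflection across y-axis: (x, y) -> (-x, y)
(-10, -3) -> (10, -3)

(10, -3)


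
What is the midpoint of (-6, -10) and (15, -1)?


Midpoint = ((-6+15)/2, (-10+-1)/2) = (4.5, -5.5)

(4.5, -5.5)


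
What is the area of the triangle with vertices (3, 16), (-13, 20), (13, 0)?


Area = |x1(y2-y3) + x2(y3-y1) + x3(y1-y2)| / 2
= |3*(20-0) + -13*(0-16) + 13*(16-20)| / 2
= 108

108


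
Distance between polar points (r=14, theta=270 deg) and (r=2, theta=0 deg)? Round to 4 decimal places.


d = sqrt(r1^2 + r2^2 - 2*r1*r2*cos(t2-t1))
d = sqrt(14^2 + 2^2 - 2*14*2*cos(0-270)) = 14.1421

14.1421


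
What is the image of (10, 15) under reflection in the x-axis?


Reflection across x-axis: (x, y) -> (x, -y)
(10, 15) -> (10, -15)

(10, -15)


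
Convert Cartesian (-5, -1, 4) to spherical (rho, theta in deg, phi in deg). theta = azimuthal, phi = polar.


rho = sqrt((-5)^2 + (-1)^2 + 4^2) = 6.4807
theta = atan2(-1, -5) = 191.3099 deg
phi = acos(4/6.4807) = 51.8871 deg

rho = 6.4807, theta = 191.3099 deg, phi = 51.8871 deg


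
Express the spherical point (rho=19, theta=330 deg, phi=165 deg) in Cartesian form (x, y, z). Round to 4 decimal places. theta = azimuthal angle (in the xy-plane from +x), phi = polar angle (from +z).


x = 19 * sin(165) * cos(330) = 4.2587
y = 19 * sin(165) * sin(330) = -2.4588
z = 19 * cos(165) = -18.3526

(4.2587, -2.4588, -18.3526)


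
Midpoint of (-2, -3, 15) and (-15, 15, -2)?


Midpoint = ((-2+-15)/2, (-3+15)/2, (15+-2)/2) = (-8.5, 6, 6.5)

(-8.5, 6, 6.5)


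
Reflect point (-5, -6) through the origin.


Reflection through origin: (x, y) -> (-x, -y)
(-5, -6) -> (5, 6)

(5, 6)


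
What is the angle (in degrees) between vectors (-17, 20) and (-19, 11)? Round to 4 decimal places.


dot = -17*-19 + 20*11 = 543
|u| = 26.2488, |v| = 21.9545
cos(angle) = 0.9423
angle = 19.5669 degrees

19.5669 degrees


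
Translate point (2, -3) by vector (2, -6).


Translation: (x+dx, y+dy) = (2+2, -3+-6) = (4, -9)

(4, -9)


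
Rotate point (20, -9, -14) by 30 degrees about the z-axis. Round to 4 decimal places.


x' = 20*cos(30) - -9*sin(30) = 21.8205
y' = 20*sin(30) + -9*cos(30) = 2.2058
z' = -14

(21.8205, 2.2058, -14)


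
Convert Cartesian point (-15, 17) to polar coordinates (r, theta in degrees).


r = sqrt((-15)^2 + 17^2) = 22.6716
theta = atan2(17, -15) = 131.4237 degrees

r = 22.6716, theta = 131.4237 degrees


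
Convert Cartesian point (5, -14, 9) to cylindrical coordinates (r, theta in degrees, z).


r = sqrt(5^2 + (-14)^2) = 14.8661
theta = atan2(-14, 5) = 289.6538 deg
z = 9

r = 14.8661, theta = 289.6538 deg, z = 9


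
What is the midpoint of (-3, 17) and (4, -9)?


Midpoint = ((-3+4)/2, (17+-9)/2) = (0.5, 4)

(0.5, 4)


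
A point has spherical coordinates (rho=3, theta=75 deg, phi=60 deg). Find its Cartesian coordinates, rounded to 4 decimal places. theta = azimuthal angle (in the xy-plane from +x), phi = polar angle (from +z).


x = 3 * sin(60) * cos(75) = 0.6724
y = 3 * sin(60) * sin(75) = 2.5095
z = 3 * cos(60) = 1.5

(0.6724, 2.5095, 1.5)


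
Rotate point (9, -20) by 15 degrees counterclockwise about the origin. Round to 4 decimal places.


x' = 9*cos(15) - -20*sin(15) = 13.8697
y' = 9*sin(15) + -20*cos(15) = -16.9891

(13.8697, -16.9891)


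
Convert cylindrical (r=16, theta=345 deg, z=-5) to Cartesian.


x = 16 * cos(345) = 15.4548
y = 16 * sin(345) = -4.1411
z = -5

(15.4548, -4.1411, -5)


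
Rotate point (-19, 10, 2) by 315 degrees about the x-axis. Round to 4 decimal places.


x' = -19
y' = 10*cos(315) - 2*sin(315) = 8.4853
z' = 10*sin(315) + 2*cos(315) = -5.6569

(-19, 8.4853, -5.6569)


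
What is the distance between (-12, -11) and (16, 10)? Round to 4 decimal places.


d = sqrt((16--12)^2 + (10--11)^2) = 35

35


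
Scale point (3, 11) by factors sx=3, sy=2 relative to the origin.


Scaling: (x*sx, y*sy) = (3*3, 11*2) = (9, 22)

(9, 22)


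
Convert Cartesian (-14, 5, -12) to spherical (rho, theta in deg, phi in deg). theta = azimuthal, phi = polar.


rho = sqrt((-14)^2 + 5^2 + (-12)^2) = 19.105
theta = atan2(5, -14) = 160.3462 deg
phi = acos(-12/19.105) = 128.9107 deg

rho = 19.105, theta = 160.3462 deg, phi = 128.9107 deg


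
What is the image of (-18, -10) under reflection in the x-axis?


Reflection across x-axis: (x, y) -> (x, -y)
(-18, -10) -> (-18, 10)

(-18, 10)


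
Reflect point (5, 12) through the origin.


Reflection through origin: (x, y) -> (-x, -y)
(5, 12) -> (-5, -12)

(-5, -12)


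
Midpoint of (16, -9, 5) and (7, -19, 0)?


Midpoint = ((16+7)/2, (-9+-19)/2, (5+0)/2) = (11.5, -14, 2.5)

(11.5, -14, 2.5)


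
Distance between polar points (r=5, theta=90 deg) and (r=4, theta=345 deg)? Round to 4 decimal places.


d = sqrt(r1^2 + r2^2 - 2*r1*r2*cos(t2-t1))
d = sqrt(5^2 + 4^2 - 2*5*4*cos(345-90)) = 7.1661

7.1661


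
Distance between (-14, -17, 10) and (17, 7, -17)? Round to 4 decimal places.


d = sqrt((17--14)^2 + (7--17)^2 + (-17-10)^2) = 47.6025

47.6025


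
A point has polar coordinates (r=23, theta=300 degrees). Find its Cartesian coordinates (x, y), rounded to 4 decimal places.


x = 23 * cos(300) = 11.5
y = 23 * sin(300) = -19.9186

(11.5, -19.9186)


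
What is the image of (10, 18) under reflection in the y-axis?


Reflection across y-axis: (x, y) -> (-x, y)
(10, 18) -> (-10, 18)

(-10, 18)


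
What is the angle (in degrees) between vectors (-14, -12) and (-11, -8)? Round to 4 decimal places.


dot = -14*-11 + -12*-8 = 250
|u| = 18.4391, |v| = 13.6015
cos(angle) = 0.9968
angle = 4.5739 degrees

4.5739 degrees


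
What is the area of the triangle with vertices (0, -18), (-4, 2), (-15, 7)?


Area = |x1(y2-y3) + x2(y3-y1) + x3(y1-y2)| / 2
= |0*(2-7) + -4*(7--18) + -15*(-18-2)| / 2
= 100

100


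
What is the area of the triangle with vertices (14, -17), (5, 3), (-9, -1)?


Area = |x1(y2-y3) + x2(y3-y1) + x3(y1-y2)| / 2
= |14*(3--1) + 5*(-1--17) + -9*(-17-3)| / 2
= 158

158


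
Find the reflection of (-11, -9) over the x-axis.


Reflection across x-axis: (x, y) -> (x, -y)
(-11, -9) -> (-11, 9)

(-11, 9)


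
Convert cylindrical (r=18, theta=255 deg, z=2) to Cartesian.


x = 18 * cos(255) = -4.6587
y = 18 * sin(255) = -17.3867
z = 2

(-4.6587, -17.3867, 2)


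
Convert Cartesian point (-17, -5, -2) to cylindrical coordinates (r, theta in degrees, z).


r = sqrt((-17)^2 + (-5)^2) = 17.72
theta = atan2(-5, -17) = 196.3895 deg
z = -2

r = 17.72, theta = 196.3895 deg, z = -2


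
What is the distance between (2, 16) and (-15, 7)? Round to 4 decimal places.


d = sqrt((-15-2)^2 + (7-16)^2) = 19.2354

19.2354


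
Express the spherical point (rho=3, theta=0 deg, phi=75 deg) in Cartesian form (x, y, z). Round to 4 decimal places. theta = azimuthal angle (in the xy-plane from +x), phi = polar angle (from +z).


x = 3 * sin(75) * cos(0) = 2.8978
y = 3 * sin(75) * sin(0) = 0
z = 3 * cos(75) = 0.7765

(2.8978, 0, 0.7765)


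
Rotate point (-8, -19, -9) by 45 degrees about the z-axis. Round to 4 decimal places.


x' = -8*cos(45) - -19*sin(45) = 7.7782
y' = -8*sin(45) + -19*cos(45) = -19.0919
z' = -9

(7.7782, -19.0919, -9)


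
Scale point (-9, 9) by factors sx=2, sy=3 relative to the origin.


Scaling: (x*sx, y*sy) = (-9*2, 9*3) = (-18, 27)

(-18, 27)


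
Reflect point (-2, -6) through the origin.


Reflection through origin: (x, y) -> (-x, -y)
(-2, -6) -> (2, 6)

(2, 6)


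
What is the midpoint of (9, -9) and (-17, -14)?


Midpoint = ((9+-17)/2, (-9+-14)/2) = (-4, -11.5)

(-4, -11.5)


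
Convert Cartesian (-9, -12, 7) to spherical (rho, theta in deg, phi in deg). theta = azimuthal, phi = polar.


rho = sqrt((-9)^2 + (-12)^2 + 7^2) = 16.5529
theta = atan2(-12, -9) = 233.1301 deg
phi = acos(7/16.5529) = 64.9831 deg

rho = 16.5529, theta = 233.1301 deg, phi = 64.9831 deg


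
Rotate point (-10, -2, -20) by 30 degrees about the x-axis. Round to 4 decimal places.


x' = -10
y' = -2*cos(30) - -20*sin(30) = 8.2679
z' = -2*sin(30) + -20*cos(30) = -18.3205

(-10, 8.2679, -18.3205)


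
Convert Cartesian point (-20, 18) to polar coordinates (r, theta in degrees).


r = sqrt((-20)^2 + 18^2) = 26.9072
theta = atan2(18, -20) = 138.0128 degrees

r = 26.9072, theta = 138.0128 degrees


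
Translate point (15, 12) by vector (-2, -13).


Translation: (x+dx, y+dy) = (15+-2, 12+-13) = (13, -1)

(13, -1)


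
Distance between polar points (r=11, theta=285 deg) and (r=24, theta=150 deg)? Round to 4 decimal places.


d = sqrt(r1^2 + r2^2 - 2*r1*r2*cos(t2-t1))
d = sqrt(11^2 + 24^2 - 2*11*24*cos(150-285)) = 32.7162

32.7162


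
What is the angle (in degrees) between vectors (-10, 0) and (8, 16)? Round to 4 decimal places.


dot = -10*8 + 0*16 = -80
|u| = 10, |v| = 17.8885
cos(angle) = -0.4472
angle = 116.5651 degrees

116.5651 degrees


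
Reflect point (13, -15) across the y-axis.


Reflection across y-axis: (x, y) -> (-x, y)
(13, -15) -> (-13, -15)

(-13, -15)


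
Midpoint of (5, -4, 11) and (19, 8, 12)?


Midpoint = ((5+19)/2, (-4+8)/2, (11+12)/2) = (12, 2, 11.5)

(12, 2, 11.5)


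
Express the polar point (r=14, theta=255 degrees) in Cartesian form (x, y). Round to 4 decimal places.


x = 14 * cos(255) = -3.6235
y = 14 * sin(255) = -13.523

(-3.6235, -13.523)


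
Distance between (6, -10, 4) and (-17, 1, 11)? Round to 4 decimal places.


d = sqrt((-17-6)^2 + (1--10)^2 + (11-4)^2) = 26.4386

26.4386


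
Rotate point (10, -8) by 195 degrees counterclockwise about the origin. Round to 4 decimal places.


x' = 10*cos(195) - -8*sin(195) = -11.7298
y' = 10*sin(195) + -8*cos(195) = 5.1392

(-11.7298, 5.1392)


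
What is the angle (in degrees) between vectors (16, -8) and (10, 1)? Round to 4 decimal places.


dot = 16*10 + -8*1 = 152
|u| = 17.8885, |v| = 10.0499
cos(angle) = 0.8455
angle = 32.2756 degrees

32.2756 degrees


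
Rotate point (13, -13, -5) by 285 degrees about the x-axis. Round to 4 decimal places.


x' = 13
y' = -13*cos(285) - -5*sin(285) = -8.1943
z' = -13*sin(285) + -5*cos(285) = 11.2629

(13, -8.1943, 11.2629)


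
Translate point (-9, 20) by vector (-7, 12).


Translation: (x+dx, y+dy) = (-9+-7, 20+12) = (-16, 32)

(-16, 32)


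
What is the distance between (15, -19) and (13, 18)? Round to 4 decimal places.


d = sqrt((13-15)^2 + (18--19)^2) = 37.054

37.054


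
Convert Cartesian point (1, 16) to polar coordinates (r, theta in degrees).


r = sqrt(1^2 + 16^2) = 16.0312
theta = atan2(16, 1) = 86.4237 degrees

r = 16.0312, theta = 86.4237 degrees


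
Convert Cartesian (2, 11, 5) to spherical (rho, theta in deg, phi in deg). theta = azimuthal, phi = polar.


rho = sqrt(2^2 + 11^2 + 5^2) = 12.2474
theta = atan2(11, 2) = 79.6952 deg
phi = acos(5/12.2474) = 65.9052 deg

rho = 12.2474, theta = 79.6952 deg, phi = 65.9052 deg


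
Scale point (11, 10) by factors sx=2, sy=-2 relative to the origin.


Scaling: (x*sx, y*sy) = (11*2, 10*-2) = (22, -20)

(22, -20)


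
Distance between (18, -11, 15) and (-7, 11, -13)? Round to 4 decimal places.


d = sqrt((-7-18)^2 + (11--11)^2 + (-13-15)^2) = 43.5086

43.5086


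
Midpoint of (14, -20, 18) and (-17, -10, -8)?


Midpoint = ((14+-17)/2, (-20+-10)/2, (18+-8)/2) = (-1.5, -15, 5)

(-1.5, -15, 5)


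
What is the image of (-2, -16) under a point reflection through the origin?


Reflection through origin: (x, y) -> (-x, -y)
(-2, -16) -> (2, 16)

(2, 16)


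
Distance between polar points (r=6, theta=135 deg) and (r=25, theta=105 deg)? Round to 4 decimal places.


d = sqrt(r1^2 + r2^2 - 2*r1*r2*cos(t2-t1))
d = sqrt(6^2 + 25^2 - 2*6*25*cos(105-135)) = 20.0298

20.0298


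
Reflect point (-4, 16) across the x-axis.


Reflection across x-axis: (x, y) -> (x, -y)
(-4, 16) -> (-4, -16)

(-4, -16)


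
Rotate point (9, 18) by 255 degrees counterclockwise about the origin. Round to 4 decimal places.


x' = 9*cos(255) - 18*sin(255) = 15.0573
y' = 9*sin(255) + 18*cos(255) = -13.3521

(15.0573, -13.3521)


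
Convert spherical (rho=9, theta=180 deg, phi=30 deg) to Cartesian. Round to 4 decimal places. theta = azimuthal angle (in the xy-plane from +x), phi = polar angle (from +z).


x = 9 * sin(30) * cos(180) = -4.5
y = 9 * sin(30) * sin(180) = 0
z = 9 * cos(30) = 7.7942

(-4.5, 0, 7.7942)


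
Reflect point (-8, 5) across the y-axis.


Reflection across y-axis: (x, y) -> (-x, y)
(-8, 5) -> (8, 5)

(8, 5)


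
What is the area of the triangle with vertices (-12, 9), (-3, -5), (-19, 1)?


Area = |x1(y2-y3) + x2(y3-y1) + x3(y1-y2)| / 2
= |-12*(-5-1) + -3*(1-9) + -19*(9--5)| / 2
= 85

85


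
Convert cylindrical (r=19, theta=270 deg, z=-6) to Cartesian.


x = 19 * cos(270) = 0
y = 19 * sin(270) = -19
z = -6

(0, -19, -6)


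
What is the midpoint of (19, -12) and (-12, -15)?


Midpoint = ((19+-12)/2, (-12+-15)/2) = (3.5, -13.5)

(3.5, -13.5)


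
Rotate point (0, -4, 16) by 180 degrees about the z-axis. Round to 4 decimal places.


x' = 0*cos(180) - -4*sin(180) = 0
y' = 0*sin(180) + -4*cos(180) = 4
z' = 16

(0, 4, 16)


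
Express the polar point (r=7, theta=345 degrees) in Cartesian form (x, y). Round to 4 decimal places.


x = 7 * cos(345) = 6.7615
y = 7 * sin(345) = -1.8117

(6.7615, -1.8117)


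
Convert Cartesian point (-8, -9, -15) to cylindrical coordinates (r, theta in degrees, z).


r = sqrt((-8)^2 + (-9)^2) = 12.0416
theta = atan2(-9, -8) = 228.3665 deg
z = -15

r = 12.0416, theta = 228.3665 deg, z = -15


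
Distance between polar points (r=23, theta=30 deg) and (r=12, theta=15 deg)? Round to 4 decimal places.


d = sqrt(r1^2 + r2^2 - 2*r1*r2*cos(t2-t1))
d = sqrt(23^2 + 12^2 - 2*23*12*cos(15-30)) = 11.8241

11.8241


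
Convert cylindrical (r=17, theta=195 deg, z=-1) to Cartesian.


x = 17 * cos(195) = -16.4207
y = 17 * sin(195) = -4.3999
z = -1

(-16.4207, -4.3999, -1)


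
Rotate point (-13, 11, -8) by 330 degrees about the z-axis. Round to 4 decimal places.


x' = -13*cos(330) - 11*sin(330) = -5.7583
y' = -13*sin(330) + 11*cos(330) = 16.0263
z' = -8

(-5.7583, 16.0263, -8)


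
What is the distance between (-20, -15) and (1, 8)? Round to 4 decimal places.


d = sqrt((1--20)^2 + (8--15)^2) = 31.1448

31.1448


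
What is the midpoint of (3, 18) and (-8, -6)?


Midpoint = ((3+-8)/2, (18+-6)/2) = (-2.5, 6)

(-2.5, 6)


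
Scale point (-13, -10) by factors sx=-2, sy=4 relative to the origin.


Scaling: (x*sx, y*sy) = (-13*-2, -10*4) = (26, -40)

(26, -40)


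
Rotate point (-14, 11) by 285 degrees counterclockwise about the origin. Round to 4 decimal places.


x' = -14*cos(285) - 11*sin(285) = 7.0017
y' = -14*sin(285) + 11*cos(285) = 16.37

(7.0017, 16.37)


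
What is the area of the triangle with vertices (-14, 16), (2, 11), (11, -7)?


Area = |x1(y2-y3) + x2(y3-y1) + x3(y1-y2)| / 2
= |-14*(11--7) + 2*(-7-16) + 11*(16-11)| / 2
= 121.5

121.5


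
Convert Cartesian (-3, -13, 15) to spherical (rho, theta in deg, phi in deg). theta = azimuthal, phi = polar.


rho = sqrt((-3)^2 + (-13)^2 + 15^2) = 20.0749
theta = atan2(-13, -3) = 257.0054 deg
phi = acos(15/20.0749) = 41.6513 deg

rho = 20.0749, theta = 257.0054 deg, phi = 41.6513 deg


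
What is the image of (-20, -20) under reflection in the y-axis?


Reflection across y-axis: (x, y) -> (-x, y)
(-20, -20) -> (20, -20)

(20, -20)


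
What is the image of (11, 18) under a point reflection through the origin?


Reflection through origin: (x, y) -> (-x, -y)
(11, 18) -> (-11, -18)

(-11, -18)


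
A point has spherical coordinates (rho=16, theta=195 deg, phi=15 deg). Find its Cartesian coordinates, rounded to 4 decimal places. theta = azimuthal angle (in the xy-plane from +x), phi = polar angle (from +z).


x = 16 * sin(15) * cos(195) = -4
y = 16 * sin(15) * sin(195) = -1.0718
z = 16 * cos(15) = 15.4548

(-4, -1.0718, 15.4548)


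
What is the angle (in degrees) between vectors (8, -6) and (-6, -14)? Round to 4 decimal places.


dot = 8*-6 + -6*-14 = 36
|u| = 10, |v| = 15.2315
cos(angle) = 0.2364
angle = 76.3287 degrees

76.3287 degrees


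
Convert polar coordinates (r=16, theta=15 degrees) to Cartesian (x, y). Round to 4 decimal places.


x = 16 * cos(15) = 15.4548
y = 16 * sin(15) = 4.1411

(15.4548, 4.1411)


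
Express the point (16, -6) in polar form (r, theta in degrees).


r = sqrt(16^2 + (-6)^2) = 17.088
theta = atan2(-6, 16) = 339.444 degrees

r = 17.088, theta = 339.444 degrees


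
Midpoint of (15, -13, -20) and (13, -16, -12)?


Midpoint = ((15+13)/2, (-13+-16)/2, (-20+-12)/2) = (14, -14.5, -16)

(14, -14.5, -16)


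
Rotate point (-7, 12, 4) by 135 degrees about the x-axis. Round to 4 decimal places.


x' = -7
y' = 12*cos(135) - 4*sin(135) = -11.3137
z' = 12*sin(135) + 4*cos(135) = 5.6569

(-7, -11.3137, 5.6569)


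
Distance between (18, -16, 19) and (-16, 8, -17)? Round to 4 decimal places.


d = sqrt((-16-18)^2 + (8--16)^2 + (-17-19)^2) = 55.0273

55.0273


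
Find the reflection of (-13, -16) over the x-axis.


Reflection across x-axis: (x, y) -> (x, -y)
(-13, -16) -> (-13, 16)

(-13, 16)


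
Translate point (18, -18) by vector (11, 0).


Translation: (x+dx, y+dy) = (18+11, -18+0) = (29, -18)

(29, -18)


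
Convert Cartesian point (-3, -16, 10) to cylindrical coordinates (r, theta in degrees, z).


r = sqrt((-3)^2 + (-16)^2) = 16.2788
theta = atan2(-16, -3) = 259.3803 deg
z = 10

r = 16.2788, theta = 259.3803 deg, z = 10


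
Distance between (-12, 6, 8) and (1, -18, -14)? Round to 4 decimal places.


d = sqrt((1--12)^2 + (-18-6)^2 + (-14-8)^2) = 35.0571

35.0571


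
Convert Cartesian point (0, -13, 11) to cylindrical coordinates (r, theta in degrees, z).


r = sqrt(0^2 + (-13)^2) = 13
theta = atan2(-13, 0) = 270 deg
z = 11

r = 13, theta = 270 deg, z = 11


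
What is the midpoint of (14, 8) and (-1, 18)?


Midpoint = ((14+-1)/2, (8+18)/2) = (6.5, 13)

(6.5, 13)


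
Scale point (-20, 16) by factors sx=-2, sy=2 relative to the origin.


Scaling: (x*sx, y*sy) = (-20*-2, 16*2) = (40, 32)

(40, 32)


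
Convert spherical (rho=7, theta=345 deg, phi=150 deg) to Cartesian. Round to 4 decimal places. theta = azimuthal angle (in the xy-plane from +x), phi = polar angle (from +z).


x = 7 * sin(150) * cos(345) = 3.3807
y = 7 * sin(150) * sin(345) = -0.9059
z = 7 * cos(150) = -6.0622

(3.3807, -0.9059, -6.0622)


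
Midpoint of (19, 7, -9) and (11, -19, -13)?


Midpoint = ((19+11)/2, (7+-19)/2, (-9+-13)/2) = (15, -6, -11)

(15, -6, -11)
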